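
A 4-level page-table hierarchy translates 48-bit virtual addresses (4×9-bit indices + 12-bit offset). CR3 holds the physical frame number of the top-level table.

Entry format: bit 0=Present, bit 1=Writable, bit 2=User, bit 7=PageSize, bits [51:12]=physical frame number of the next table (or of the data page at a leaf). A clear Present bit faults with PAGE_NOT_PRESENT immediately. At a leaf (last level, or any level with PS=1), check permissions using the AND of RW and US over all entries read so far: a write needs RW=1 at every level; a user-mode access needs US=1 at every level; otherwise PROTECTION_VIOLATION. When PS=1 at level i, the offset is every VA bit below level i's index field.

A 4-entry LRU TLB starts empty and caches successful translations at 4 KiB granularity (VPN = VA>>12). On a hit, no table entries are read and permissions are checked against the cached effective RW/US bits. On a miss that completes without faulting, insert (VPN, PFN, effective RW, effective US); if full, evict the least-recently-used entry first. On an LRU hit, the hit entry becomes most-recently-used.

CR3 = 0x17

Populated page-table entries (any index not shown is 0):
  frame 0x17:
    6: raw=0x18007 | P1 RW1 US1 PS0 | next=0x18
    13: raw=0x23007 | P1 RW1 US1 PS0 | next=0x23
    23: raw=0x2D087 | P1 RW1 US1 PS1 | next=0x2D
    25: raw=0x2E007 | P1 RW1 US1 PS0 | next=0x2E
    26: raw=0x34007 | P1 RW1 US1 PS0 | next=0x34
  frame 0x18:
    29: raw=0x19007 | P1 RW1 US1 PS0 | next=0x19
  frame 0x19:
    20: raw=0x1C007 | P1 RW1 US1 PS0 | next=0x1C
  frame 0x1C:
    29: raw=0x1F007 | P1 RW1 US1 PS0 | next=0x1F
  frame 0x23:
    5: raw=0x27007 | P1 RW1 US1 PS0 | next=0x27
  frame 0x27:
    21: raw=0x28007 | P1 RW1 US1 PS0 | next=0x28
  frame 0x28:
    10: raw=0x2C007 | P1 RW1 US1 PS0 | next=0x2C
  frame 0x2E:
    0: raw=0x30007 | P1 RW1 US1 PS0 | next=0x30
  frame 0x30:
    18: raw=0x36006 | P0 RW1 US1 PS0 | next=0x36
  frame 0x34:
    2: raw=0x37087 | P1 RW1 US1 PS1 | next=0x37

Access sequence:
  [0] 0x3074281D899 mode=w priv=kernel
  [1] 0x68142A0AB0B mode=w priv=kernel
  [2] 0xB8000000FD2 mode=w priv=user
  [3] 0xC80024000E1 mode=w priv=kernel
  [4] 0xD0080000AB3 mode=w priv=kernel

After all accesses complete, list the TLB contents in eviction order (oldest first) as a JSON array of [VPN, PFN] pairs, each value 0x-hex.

Walk each access:
#0 VA=0x3074281D899 (w,kernel):
  L0: frame=0x17 idx=6 entry=0x18007 [P=1 RW=1 US=1 PS=0]
  L1: frame=0x18 idx=29 entry=0x19007 [P=1 RW=1 US=1 PS=0]
  L2: frame=0x19 idx=20 entry=0x1C007 [P=1 RW=1 US=1 PS=0]
  L3: frame=0x1C idx=29 entry=0x1F007 [P=1 RW=1 US=1 PS=0]
  ⇒ phys 0x1F899  [4 reads]
#1 VA=0x68142A0AB0B (w,kernel):
  L0: frame=0x17 idx=13 entry=0x23007 [P=1 RW=1 US=1 PS=0]
  L1: frame=0x23 idx=5 entry=0x27007 [P=1 RW=1 US=1 PS=0]
  L2: frame=0x27 idx=21 entry=0x28007 [P=1 RW=1 US=1 PS=0]
  L3: frame=0x28 idx=10 entry=0x2C007 [P=1 RW=1 US=1 PS=0]
  ⇒ phys 0x2CB0B  [4 reads]
#2 VA=0xB8000000FD2 (w,user):
  L0: frame=0x17 idx=23 entry=0x2D087 [P=1 RW=1 US=1 PS=1]
  ⇒ phys 0x2DFD2 (huge @L0)  [1 reads]
#3 VA=0xC80024000E1 (w,kernel):
  L0: frame=0x17 idx=25 entry=0x2E007 [P=1 RW=1 US=1 PS=0]
  L1: frame=0x2E idx=0 entry=0x30007 [P=1 RW=1 US=1 PS=0]
  L2: frame=0x30 idx=18 entry=0x36006 [P=0 RW=1 US=1 PS=0]
  ✗ PAGE_NOT_PRESENT  [3 reads]
#4 VA=0xD0080000AB3 (w,kernel):
  L0: frame=0x17 idx=26 entry=0x34007 [P=1 RW=1 US=1 PS=0]
  L1: frame=0x34 idx=2 entry=0x37087 [P=1 RW=1 US=1 PS=1]
  ⇒ phys 0x37AB3 (huge @L1)  [2 reads]

TLB: [["0x3074281D", "0x1F"], ["0x68142A0A", "0x2C"], ["0xB8000000", "0x2D"], ["0xD0080000", "0x37"]]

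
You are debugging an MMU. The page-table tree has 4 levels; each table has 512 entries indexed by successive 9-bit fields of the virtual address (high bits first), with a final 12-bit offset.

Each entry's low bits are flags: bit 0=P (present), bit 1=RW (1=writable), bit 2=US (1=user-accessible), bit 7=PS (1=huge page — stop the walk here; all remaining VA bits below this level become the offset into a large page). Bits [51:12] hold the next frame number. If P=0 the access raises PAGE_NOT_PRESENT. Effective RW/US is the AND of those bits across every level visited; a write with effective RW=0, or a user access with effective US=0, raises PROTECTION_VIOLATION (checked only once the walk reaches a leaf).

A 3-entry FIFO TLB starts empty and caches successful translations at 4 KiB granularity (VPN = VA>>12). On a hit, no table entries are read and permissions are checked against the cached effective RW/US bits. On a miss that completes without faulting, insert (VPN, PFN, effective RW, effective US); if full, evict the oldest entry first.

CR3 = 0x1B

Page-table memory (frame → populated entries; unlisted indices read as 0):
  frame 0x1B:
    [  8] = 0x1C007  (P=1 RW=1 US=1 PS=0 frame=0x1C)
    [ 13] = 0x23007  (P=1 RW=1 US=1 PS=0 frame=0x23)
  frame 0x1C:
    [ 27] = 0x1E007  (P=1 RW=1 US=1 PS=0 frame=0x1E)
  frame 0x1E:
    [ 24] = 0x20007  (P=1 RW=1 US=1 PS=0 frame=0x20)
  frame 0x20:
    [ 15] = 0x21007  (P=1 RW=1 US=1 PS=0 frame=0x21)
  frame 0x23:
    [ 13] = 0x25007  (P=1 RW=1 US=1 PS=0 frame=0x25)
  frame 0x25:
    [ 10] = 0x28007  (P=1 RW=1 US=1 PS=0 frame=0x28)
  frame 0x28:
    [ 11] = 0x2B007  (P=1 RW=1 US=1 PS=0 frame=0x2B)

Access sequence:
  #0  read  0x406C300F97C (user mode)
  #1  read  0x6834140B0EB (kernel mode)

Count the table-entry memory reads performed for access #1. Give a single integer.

Per-access translation:
#0 VA=0x406C300F97C (r,user):
  L0 @0x1B[8] → 0x1C007  P=1,RW=1,US=1,PS=0
  L1 @0x1C[27] → 0x1E007  P=1,RW=1,US=1,PS=0
  L2 @0x1E[24] → 0x20007  P=1,RW=1,US=1,PS=0
  L3 @0x20[15] → 0x21007  P=1,RW=1,US=1,PS=0
  → PA=0x2197C  (4 entries read)
#1 VA=0x6834140B0EB (r,kernel):
  L0 @0x1B[13] → 0x23007  P=1,RW=1,US=1,PS=0
  L1 @0x23[13] → 0x25007  P=1,RW=1,US=1,PS=0
  L2 @0x25[10] → 0x28007  P=1,RW=1,US=1,PS=0
  L3 @0x28[11] → 0x2B007  P=1,RW=1,US=1,PS=0
  → PA=0x2B0EB  (4 entries read)

Entries read for #1: 4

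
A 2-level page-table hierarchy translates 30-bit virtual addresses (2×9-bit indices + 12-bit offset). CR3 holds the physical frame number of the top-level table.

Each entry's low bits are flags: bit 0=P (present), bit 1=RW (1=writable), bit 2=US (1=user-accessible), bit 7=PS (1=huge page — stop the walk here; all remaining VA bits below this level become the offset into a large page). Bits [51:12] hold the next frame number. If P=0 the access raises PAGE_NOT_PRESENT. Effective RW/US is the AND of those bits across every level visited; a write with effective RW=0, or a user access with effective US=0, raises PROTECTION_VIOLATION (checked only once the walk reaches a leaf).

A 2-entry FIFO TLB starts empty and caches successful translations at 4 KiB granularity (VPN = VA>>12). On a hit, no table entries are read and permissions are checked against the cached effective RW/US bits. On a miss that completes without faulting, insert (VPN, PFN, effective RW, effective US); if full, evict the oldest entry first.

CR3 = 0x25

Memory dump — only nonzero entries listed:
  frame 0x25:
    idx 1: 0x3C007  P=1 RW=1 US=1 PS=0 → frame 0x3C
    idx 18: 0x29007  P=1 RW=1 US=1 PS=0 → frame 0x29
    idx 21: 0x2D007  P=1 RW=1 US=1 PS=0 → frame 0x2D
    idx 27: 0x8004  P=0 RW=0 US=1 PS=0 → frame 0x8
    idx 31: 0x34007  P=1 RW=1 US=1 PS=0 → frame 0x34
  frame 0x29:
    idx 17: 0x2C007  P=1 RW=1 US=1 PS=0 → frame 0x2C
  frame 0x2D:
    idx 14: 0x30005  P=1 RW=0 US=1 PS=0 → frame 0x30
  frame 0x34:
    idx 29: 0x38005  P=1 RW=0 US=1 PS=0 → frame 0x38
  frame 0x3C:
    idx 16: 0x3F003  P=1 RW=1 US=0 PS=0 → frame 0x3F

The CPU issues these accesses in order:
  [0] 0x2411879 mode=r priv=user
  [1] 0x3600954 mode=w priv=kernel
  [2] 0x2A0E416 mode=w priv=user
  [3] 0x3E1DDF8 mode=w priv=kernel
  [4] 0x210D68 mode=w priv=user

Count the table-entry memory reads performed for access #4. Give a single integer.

Trace:
#0 VA=0x2411879 (r,user):
  L0: frame=0x25 idx=18 entry=0x29007 [P=1 RW=1 US=1 PS=0]
  L1: frame=0x29 idx=17 entry=0x2C007 [P=1 RW=1 US=1 PS=0]
  ⇒ phys 0x2C879  [2 reads]
#1 VA=0x3600954 (w,kernel):
  L0: frame=0x25 idx=27 entry=0x8004 [P=0 RW=0 US=1 PS=0]
  → PAGE_NOT_PRESENT  (1 entries read)
#2 VA=0x2A0E416 (w,user):
  L0: frame=0x25 idx=21 entry=0x2D007 [P=1 RW=1 US=1 PS=0]
  L1: frame=0x2D idx=14 entry=0x30005 [P=1 RW=0 US=1 PS=0]
  → PROTECTION_VIOLATION  (2 entries read)
#3 VA=0x3E1DDF8 (w,kernel):
  L0: frame=0x25 idx=31 entry=0x34007 [P=1 RW=1 US=1 PS=0]
  L1: frame=0x34 idx=29 entry=0x38005 [P=1 RW=0 US=1 PS=0]
  → PROTECTION_VIOLATION  (2 entries read)
#4 VA=0x210D68 (w,user):
  L0: frame=0x25 idx=1 entry=0x3C007 [P=1 RW=1 US=1 PS=0]
  L1: frame=0x3C idx=16 entry=0x3F003 [P=1 RW=1 US=0 PS=0]
  → PROTECTION_VIOLATION  (2 entries read)

Entries read for #4: 2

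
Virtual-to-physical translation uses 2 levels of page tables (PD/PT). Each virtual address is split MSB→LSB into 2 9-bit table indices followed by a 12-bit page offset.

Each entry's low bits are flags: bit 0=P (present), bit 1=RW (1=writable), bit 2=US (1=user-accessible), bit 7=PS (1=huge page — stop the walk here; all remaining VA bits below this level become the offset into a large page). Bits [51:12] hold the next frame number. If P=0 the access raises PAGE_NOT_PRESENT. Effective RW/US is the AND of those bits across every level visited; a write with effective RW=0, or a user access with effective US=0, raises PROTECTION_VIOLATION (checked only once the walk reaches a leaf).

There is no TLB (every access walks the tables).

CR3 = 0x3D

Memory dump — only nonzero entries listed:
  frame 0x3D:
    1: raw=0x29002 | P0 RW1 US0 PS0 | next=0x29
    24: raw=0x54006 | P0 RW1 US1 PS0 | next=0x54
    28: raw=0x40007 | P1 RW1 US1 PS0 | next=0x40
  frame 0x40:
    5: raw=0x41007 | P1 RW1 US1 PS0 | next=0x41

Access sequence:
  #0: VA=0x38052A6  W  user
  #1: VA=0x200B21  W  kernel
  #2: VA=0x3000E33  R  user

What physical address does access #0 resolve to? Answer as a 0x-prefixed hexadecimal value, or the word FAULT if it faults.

Trace:
#0 VA=0x38052A6 (w,user):
  [0] read 0x3D idx=28: raw=0x40007 flags P=1 W=1 U=1 S=0
  [1] read 0x40 idx=5: raw=0x41007 flags P=1 W=1 U=1 S=0
  ⇒ phys 0x412A6  [2 reads]
#1 VA=0x200B21 (w,kernel):
  [0] read 0x3D idx=1: raw=0x29002 flags P=0 W=1 U=0 S=0
  ✗ PAGE_NOT_PRESENT  [1 reads]
#2 VA=0x3000E33 (r,user):
  [0] read 0x3D idx=24: raw=0x54006 flags P=0 W=1 U=1 S=0
  ✗ PAGE_NOT_PRESENT  [1 reads]

Access #0 PA: 0x412A6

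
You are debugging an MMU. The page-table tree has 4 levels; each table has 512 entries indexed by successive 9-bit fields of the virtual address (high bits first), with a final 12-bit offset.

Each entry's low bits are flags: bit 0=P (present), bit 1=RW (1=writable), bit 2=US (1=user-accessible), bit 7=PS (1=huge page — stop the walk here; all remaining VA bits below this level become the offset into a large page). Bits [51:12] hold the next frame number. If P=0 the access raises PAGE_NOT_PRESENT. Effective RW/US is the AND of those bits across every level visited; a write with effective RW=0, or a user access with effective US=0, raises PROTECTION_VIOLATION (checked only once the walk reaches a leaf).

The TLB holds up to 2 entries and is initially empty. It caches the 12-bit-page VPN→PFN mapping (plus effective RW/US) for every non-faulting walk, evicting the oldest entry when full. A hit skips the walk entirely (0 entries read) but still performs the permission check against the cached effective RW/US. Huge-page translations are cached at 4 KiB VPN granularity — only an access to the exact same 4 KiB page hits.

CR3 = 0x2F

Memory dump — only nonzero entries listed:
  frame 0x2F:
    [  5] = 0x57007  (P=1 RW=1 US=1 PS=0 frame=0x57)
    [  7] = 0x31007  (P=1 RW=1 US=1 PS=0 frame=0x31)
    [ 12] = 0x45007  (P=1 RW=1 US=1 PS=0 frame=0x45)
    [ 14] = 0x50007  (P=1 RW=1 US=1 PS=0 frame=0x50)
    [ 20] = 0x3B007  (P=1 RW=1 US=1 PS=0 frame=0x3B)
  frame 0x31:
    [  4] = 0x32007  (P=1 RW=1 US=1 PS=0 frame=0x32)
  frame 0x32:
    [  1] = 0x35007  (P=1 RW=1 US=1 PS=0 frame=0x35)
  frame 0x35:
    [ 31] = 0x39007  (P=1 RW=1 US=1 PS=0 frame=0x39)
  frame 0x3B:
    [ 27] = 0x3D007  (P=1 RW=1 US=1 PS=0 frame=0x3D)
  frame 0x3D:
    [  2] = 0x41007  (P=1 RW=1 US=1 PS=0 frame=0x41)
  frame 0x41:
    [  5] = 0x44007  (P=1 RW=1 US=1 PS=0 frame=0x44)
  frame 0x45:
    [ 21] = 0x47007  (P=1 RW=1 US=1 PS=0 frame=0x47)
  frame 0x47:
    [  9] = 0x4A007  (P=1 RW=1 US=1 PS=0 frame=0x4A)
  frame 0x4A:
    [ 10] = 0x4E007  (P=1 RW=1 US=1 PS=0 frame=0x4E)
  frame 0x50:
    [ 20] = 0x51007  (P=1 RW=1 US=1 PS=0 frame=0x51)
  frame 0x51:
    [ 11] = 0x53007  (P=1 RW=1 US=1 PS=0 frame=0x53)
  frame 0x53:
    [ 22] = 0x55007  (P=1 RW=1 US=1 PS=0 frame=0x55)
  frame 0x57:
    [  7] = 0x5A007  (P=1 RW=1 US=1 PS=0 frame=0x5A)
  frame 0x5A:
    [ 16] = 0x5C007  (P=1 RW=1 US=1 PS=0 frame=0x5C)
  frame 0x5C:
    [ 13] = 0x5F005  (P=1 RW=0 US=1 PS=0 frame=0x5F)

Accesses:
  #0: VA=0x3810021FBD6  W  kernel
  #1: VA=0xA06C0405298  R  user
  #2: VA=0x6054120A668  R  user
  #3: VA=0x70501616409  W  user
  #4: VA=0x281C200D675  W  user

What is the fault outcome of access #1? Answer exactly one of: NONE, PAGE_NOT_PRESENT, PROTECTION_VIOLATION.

Trace:
#0 VA=0x3810021FBD6 (w,kernel):
  L0 @0x2F[7] → 0x31007  P=1,RW=1,US=1,PS=0
  L1 @0x31[4] → 0x32007  P=1,RW=1,US=1,PS=0
  L2 @0x32[1] → 0x35007  P=1,RW=1,US=1,PS=0
  L3 @0x35[31] → 0x39007  P=1,RW=1,US=1,PS=0
  ✓ 0x39BD6  — 4 lookups
#1 VA=0xA06C0405298 (r,user):
  L0 @0x2F[20] → 0x3B007  P=1,RW=1,US=1,PS=0
  L1 @0x3B[27] → 0x3D007  P=1,RW=1,US=1,PS=0
  L2 @0x3D[2] → 0x41007  P=1,RW=1,US=1,PS=0
  L3 @0x41[5] → 0x44007  P=1,RW=1,US=1,PS=0
  ✓ 0x44298  — 4 lookups
#2 VA=0x6054120A668 (r,user):
  L0 @0x2F[12] → 0x45007  P=1,RW=1,US=1,PS=0
  L1 @0x45[21] → 0x47007  P=1,RW=1,US=1,PS=0
  L2 @0x47[9] → 0x4A007  P=1,RW=1,US=1,PS=0
  L3 @0x4A[10] → 0x4E007  P=1,RW=1,US=1,PS=0
  ✓ 0x4E668  — 4 lookups
#3 VA=0x70501616409 (w,user):
  L0 @0x2F[14] → 0x50007  P=1,RW=1,US=1,PS=0
  L1 @0x50[20] → 0x51007  P=1,RW=1,US=1,PS=0
  L2 @0x51[11] → 0x53007  P=1,RW=1,US=1,PS=0
  L3 @0x53[22] → 0x55007  P=1,RW=1,US=1,PS=0
  ✓ 0x55409  — 4 lookups
#4 VA=0x281C200D675 (w,user):
  L0 @0x2F[5] → 0x57007  P=1,RW=1,US=1,PS=0
  L1 @0x57[7] → 0x5A007  P=1,RW=1,US=1,PS=0
  L2 @0x5A[16] → 0x5C007  P=1,RW=1,US=1,PS=0
  L3 @0x5C[13] → 0x5F005  P=1,RW=0,US=1,PS=0
  ✗ PROTECTION_VIOLATION  [4 reads]

Access #1 fault: NONE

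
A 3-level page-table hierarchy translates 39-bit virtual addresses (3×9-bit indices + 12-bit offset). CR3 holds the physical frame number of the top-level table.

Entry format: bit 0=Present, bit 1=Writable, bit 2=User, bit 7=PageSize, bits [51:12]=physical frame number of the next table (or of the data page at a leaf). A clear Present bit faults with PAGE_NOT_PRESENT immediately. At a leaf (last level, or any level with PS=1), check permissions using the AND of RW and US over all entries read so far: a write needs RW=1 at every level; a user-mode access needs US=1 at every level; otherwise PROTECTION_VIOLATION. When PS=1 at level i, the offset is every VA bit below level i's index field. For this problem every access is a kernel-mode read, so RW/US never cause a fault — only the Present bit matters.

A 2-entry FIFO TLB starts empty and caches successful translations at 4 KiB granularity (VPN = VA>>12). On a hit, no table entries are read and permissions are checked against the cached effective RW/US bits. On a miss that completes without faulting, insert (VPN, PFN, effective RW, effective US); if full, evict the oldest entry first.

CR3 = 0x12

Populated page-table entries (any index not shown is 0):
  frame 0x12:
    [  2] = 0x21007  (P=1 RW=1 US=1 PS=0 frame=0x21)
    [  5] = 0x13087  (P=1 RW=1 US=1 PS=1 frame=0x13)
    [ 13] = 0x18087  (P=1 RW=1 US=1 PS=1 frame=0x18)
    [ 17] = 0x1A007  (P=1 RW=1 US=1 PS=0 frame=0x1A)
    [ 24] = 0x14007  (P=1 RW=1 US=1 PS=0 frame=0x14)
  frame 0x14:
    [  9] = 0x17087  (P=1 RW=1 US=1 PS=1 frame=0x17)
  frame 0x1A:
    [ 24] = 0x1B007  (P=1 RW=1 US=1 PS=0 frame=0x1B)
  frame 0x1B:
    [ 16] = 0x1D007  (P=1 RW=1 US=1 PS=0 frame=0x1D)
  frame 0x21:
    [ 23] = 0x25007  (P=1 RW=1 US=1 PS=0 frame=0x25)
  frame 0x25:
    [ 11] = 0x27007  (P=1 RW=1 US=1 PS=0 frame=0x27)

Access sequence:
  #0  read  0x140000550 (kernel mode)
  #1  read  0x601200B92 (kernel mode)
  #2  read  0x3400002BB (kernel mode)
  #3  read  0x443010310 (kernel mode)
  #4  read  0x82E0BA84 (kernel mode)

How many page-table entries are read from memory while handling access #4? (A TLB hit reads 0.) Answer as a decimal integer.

Walk each access:
#0 VA=0x140000550 (r,kernel):
  L0: frame=0x12 idx=5 entry=0x13087 [P=1 RW=1 US=1 PS=1]
  ✓ 0x13550 (huge @L0)  — 1 lookups
#1 VA=0x601200B92 (r,kernel):
  L0: frame=0x12 idx=24 entry=0x14007 [P=1 RW=1 US=1 PS=0]
  L1: frame=0x14 idx=9 entry=0x17087 [P=1 RW=1 US=1 PS=1]
  ✓ 0x17B92 (huge @L1)  — 2 lookups
#2 VA=0x3400002BB (r,kernel):
  L0: frame=0x12 idx=13 entry=0x18087 [P=1 RW=1 US=1 PS=1]
  ✓ 0x182BB (huge @L0)  — 1 lookups
#3 VA=0x443010310 (r,kernel):
  L0: frame=0x12 idx=17 entry=0x1A007 [P=1 RW=1 US=1 PS=0]
  L1: frame=0x1A idx=24 entry=0x1B007 [P=1 RW=1 US=1 PS=0]
  L2: frame=0x1B idx=16 entry=0x1D007 [P=1 RW=1 US=1 PS=0]
  ✓ 0x1D310  — 3 lookups
#4 VA=0x82E0BA84 (r,kernel):
  L0: frame=0x12 idx=2 entry=0x21007 [P=1 RW=1 US=1 PS=0]
  L1: frame=0x21 idx=23 entry=0x25007 [P=1 RW=1 US=1 PS=0]
  L2: frame=0x25 idx=11 entry=0x27007 [P=1 RW=1 US=1 PS=0]
  ✓ 0x27A84  — 3 lookups

Entries read for #4: 3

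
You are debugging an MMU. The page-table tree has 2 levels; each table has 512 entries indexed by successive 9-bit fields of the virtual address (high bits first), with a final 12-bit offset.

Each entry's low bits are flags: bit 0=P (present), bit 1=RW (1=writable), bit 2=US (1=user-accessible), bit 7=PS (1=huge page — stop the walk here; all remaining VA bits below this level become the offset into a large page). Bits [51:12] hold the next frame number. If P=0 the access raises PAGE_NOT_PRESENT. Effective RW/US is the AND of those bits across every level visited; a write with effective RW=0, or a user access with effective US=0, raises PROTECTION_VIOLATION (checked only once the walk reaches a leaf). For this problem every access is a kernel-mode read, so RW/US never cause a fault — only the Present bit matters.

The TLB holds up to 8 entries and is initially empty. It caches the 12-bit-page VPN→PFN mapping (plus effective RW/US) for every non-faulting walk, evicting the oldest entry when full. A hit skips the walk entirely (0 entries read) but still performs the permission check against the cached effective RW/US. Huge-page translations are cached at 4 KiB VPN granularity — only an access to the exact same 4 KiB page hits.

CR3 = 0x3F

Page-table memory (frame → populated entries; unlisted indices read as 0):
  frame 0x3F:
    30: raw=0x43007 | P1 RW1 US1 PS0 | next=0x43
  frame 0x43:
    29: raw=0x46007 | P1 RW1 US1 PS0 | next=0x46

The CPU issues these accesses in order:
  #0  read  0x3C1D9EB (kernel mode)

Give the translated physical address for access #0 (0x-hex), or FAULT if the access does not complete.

Walk each access:
#0 VA=0x3C1D9EB (r,kernel):
  L0: frame=0x3F idx=30 entry=0x43007 [P=1 RW=1 US=1 PS=0]
  L1: frame=0x43 idx=29 entry=0x46007 [P=1 RW=1 US=1 PS=0]
  → PA=0x469EB  (2 entries read)

Access #0 PA: 0x469EB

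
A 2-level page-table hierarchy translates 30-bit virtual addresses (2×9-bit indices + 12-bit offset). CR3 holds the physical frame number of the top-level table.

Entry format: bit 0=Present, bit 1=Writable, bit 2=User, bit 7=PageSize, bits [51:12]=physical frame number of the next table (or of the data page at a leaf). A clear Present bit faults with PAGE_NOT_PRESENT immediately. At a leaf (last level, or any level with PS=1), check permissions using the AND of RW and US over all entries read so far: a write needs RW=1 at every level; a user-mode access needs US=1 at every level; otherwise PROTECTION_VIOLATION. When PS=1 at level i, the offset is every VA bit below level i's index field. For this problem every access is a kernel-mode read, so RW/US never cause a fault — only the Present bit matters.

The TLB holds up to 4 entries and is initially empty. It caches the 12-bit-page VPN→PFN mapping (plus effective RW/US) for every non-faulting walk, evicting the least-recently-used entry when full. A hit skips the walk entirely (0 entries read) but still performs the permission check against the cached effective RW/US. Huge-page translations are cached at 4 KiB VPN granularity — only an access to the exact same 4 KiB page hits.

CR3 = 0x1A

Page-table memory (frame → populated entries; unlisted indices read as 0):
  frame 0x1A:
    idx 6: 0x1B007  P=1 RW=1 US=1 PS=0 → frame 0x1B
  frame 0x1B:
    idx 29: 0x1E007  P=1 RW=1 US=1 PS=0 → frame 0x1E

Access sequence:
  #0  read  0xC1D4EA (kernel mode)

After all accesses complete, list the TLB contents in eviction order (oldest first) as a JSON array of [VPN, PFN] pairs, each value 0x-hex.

Trace:
#0 VA=0xC1D4EA (r,kernel):
  L0 @0x1A[6] → 0x1B007  P=1,RW=1,US=1,PS=0
  L1 @0x1B[29] → 0x1E007  P=1,RW=1,US=1,PS=0
  → PA=0x1E4EA  (2 entries read)

TLB: [["0xC1D", "0x1E"]]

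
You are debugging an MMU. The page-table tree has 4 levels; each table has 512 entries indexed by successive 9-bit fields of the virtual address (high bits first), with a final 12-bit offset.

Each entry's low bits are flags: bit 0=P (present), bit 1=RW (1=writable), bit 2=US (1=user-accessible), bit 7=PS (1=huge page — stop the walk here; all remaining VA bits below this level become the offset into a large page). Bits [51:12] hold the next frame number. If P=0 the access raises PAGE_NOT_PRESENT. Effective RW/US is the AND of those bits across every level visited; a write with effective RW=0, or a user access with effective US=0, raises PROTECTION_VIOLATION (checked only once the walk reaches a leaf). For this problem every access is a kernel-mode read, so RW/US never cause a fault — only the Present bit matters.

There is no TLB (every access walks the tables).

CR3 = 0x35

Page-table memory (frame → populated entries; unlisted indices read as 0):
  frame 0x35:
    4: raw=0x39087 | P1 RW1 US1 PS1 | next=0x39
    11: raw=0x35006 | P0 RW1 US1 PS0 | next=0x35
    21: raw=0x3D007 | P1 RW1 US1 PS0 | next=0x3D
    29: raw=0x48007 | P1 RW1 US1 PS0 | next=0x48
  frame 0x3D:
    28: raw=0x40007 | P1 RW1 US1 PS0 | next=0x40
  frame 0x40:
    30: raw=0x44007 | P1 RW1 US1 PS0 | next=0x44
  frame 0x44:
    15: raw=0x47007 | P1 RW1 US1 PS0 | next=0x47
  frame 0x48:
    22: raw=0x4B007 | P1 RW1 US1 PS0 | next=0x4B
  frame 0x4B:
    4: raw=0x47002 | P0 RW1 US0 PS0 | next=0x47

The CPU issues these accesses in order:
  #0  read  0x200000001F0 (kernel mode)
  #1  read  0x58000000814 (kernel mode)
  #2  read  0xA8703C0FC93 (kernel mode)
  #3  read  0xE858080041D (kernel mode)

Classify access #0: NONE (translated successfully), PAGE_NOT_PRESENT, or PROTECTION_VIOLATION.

Trace:
#0 VA=0x200000001F0 (r,kernel):
  [0] read 0x35 idx=4: raw=0x39087 flags P=1 W=1 U=1 S=1
  → PA=0x391F0 (huge @L0)  (1 entries read)
#1 VA=0x58000000814 (r,kernel):
  [0] read 0x35 idx=11: raw=0x35006 flags P=0 W=1 U=1 S=0
  ⇒ fault: PAGE_NOT_PRESENT  — 1 lookups
#2 VA=0xA8703C0FC93 (r,kernel):
  [0] read 0x35 idx=21: raw=0x3D007 flags P=1 W=1 U=1 S=0
  [1] read 0x3D idx=28: raw=0x40007 flags P=1 W=1 U=1 S=0
  [2] read 0x40 idx=30: raw=0x44007 flags P=1 W=1 U=1 S=0
  [3] read 0x44 idx=15: raw=0x47007 flags P=1 W=1 U=1 S=0
  → PA=0x47C93  (4 entries read)
#3 VA=0xE858080041D (r,kernel):
  [0] read 0x35 idx=29: raw=0x48007 flags P=1 W=1 U=1 S=0
  [1] read 0x48 idx=22: raw=0x4B007 flags P=1 W=1 U=1 S=0
  [2] read 0x4B idx=4: raw=0x47002 flags P=0 W=1 U=0 S=0
  ⇒ fault: PAGE_NOT_PRESENT  — 3 lookups

Access #0 fault: NONE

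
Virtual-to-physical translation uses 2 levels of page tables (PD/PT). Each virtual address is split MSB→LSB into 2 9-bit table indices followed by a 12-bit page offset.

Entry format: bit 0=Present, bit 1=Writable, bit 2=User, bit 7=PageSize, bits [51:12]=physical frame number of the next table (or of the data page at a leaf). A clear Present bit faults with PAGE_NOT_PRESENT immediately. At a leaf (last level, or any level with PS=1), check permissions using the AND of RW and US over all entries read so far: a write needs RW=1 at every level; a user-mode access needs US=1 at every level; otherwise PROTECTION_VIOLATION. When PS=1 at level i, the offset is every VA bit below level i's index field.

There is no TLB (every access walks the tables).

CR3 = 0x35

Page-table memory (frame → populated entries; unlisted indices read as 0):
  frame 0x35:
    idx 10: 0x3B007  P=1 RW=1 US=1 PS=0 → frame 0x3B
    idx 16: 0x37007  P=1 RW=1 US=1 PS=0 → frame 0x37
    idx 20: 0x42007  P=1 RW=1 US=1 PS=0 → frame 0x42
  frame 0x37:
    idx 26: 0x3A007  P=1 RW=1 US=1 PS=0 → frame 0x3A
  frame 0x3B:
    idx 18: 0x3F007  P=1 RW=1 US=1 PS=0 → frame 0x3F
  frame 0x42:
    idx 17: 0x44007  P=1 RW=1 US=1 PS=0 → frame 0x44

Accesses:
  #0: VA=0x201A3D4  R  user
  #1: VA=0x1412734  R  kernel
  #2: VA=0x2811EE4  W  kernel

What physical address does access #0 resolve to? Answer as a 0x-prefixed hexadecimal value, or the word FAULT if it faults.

Per-access translation:
#0 VA=0x201A3D4 (r,user):
  L0 @0x35[16] → 0x37007  P=1,RW=1,US=1,PS=0
  L1 @0x37[26] → 0x3A007  P=1,RW=1,US=1,PS=0
  ⇒ phys 0x3A3D4  [2 reads]
#1 VA=0x1412734 (r,kernel):
  L0 @0x35[10] → 0x3B007  P=1,RW=1,US=1,PS=0
  L1 @0x3B[18] → 0x3F007  P=1,RW=1,US=1,PS=0
  ⇒ phys 0x3F734  [2 reads]
#2 VA=0x2811EE4 (w,kernel):
  L0 @0x35[20] → 0x42007  P=1,RW=1,US=1,PS=0
  L1 @0x42[17] → 0x44007  P=1,RW=1,US=1,PS=0
  ⇒ phys 0x44EE4  [2 reads]

Access #0 PA: 0x3A3D4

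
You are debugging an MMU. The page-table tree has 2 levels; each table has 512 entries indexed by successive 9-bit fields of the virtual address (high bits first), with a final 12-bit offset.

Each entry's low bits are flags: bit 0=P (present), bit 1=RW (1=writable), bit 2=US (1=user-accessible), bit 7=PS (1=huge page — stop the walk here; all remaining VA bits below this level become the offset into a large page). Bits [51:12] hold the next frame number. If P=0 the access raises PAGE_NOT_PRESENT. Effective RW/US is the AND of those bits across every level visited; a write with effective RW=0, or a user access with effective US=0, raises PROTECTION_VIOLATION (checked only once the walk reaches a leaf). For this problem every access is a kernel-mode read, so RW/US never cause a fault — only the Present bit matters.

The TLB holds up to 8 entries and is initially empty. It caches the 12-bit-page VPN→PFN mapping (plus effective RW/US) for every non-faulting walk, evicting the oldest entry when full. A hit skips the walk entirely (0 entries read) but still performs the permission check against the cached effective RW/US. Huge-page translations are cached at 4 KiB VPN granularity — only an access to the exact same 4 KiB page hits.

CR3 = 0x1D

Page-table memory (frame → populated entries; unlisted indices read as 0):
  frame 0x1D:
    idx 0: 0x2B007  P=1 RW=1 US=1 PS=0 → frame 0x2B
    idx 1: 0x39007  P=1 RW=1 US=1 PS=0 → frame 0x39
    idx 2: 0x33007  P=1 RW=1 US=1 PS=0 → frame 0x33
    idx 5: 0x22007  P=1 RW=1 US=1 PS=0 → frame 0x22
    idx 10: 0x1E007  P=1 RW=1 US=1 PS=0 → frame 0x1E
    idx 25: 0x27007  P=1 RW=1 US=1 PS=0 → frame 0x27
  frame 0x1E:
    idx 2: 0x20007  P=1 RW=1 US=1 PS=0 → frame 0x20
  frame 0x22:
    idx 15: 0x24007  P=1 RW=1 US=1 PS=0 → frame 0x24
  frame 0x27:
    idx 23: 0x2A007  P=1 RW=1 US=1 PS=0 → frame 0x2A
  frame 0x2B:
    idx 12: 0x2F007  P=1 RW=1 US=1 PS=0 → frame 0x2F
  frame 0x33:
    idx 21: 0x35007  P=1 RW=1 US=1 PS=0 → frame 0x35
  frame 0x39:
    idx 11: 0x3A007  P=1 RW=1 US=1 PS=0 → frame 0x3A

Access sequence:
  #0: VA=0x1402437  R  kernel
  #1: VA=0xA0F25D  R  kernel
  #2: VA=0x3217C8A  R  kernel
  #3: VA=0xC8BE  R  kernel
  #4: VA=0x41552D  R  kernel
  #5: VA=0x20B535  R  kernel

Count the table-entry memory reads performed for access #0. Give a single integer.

Walk each access:
#0 VA=0x1402437 (r,kernel):
  L0 @0x1D[10] → 0x1E007  P=1,RW=1,US=1,PS=0
  L1 @0x1E[2] → 0x20007  P=1,RW=1,US=1,PS=0
  ⇒ phys 0x20437  [2 reads]
#1 VA=0xA0F25D (r,kernel):
  L0 @0x1D[5] → 0x22007  P=1,RW=1,US=1,PS=0
  L1 @0x22[15] → 0x24007  P=1,RW=1,US=1,PS=0
  ⇒ phys 0x2425D  [2 reads]
#2 VA=0x3217C8A (r,kernel):
  L0 @0x1D[25] → 0x27007  P=1,RW=1,US=1,PS=0
  L1 @0x27[23] → 0x2A007  P=1,RW=1,US=1,PS=0
  ⇒ phys 0x2AC8A  [2 reads]
#3 VA=0xC8BE (r,kernel):
  L0 @0x1D[0] → 0x2B007  P=1,RW=1,US=1,PS=0
  L1 @0x2B[12] → 0x2F007  P=1,RW=1,US=1,PS=0
  ⇒ phys 0x2F8BE  [2 reads]
#4 VA=0x41552D (r,kernel):
  L0 @0x1D[2] → 0x33007  P=1,RW=1,US=1,PS=0
  L1 @0x33[21] → 0x35007  P=1,RW=1,US=1,PS=0
  ⇒ phys 0x3552D  [2 reads]
#5 VA=0x20B535 (r,kernel):
  L0 @0x1D[1] → 0x39007  P=1,RW=1,US=1,PS=0
  L1 @0x39[11] → 0x3A007  P=1,RW=1,US=1,PS=0
  ⇒ phys 0x3A535  [2 reads]

Entries read for #0: 2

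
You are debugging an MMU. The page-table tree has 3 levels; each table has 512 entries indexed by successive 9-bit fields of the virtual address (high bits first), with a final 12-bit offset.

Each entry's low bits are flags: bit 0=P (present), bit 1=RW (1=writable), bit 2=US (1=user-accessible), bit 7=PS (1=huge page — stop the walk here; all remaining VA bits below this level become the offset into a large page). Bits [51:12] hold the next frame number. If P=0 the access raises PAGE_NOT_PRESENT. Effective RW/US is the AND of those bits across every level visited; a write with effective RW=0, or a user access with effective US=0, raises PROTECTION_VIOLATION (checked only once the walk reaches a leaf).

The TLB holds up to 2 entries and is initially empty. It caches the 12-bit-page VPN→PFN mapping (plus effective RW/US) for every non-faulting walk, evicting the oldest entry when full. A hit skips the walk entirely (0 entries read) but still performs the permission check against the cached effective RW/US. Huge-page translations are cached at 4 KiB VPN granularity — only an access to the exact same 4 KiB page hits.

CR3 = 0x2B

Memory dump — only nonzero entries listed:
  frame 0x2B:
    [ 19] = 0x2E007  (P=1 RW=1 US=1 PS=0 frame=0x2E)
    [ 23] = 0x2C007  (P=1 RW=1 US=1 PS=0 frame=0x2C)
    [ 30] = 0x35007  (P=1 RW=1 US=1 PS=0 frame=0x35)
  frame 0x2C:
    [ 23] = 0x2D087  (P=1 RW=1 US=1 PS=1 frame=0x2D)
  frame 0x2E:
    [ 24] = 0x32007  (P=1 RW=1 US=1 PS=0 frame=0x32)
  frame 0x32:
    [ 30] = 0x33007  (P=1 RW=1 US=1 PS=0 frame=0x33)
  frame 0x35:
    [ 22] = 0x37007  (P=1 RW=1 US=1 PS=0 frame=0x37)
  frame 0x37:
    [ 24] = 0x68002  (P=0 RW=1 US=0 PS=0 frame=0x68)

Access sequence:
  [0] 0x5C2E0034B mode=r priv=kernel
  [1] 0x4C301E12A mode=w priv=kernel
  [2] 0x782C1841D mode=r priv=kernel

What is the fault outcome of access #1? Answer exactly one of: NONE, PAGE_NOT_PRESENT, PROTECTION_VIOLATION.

Per-access translation:
#0 VA=0x5C2E0034B (r,kernel):
  lvl0: tbl 0x2B, slot 23 ⇒ 0x2C007 (P1/RW1/US1/PS0)
  lvl1: tbl 0x2C, slot 23 ⇒ 0x2D087 (P1/RW1/US1/PS1)
  → PA=0x2D34B (huge @L1)  (2 entries read)
#1 VA=0x4C301E12A (w,kernel):
  lvl0: tbl 0x2B, slot 19 ⇒ 0x2E007 (P1/RW1/US1/PS0)
  lvl1: tbl 0x2E, slot 24 ⇒ 0x32007 (P1/RW1/US1/PS0)
  lvl2: tbl 0x32, slot 30 ⇒ 0x33007 (P1/RW1/US1/PS0)
  → PA=0x3312A  (3 entries read)
#2 VA=0x782C1841D (r,kernel):
  lvl0: tbl 0x2B, slot 30 ⇒ 0x35007 (P1/RW1/US1/PS0)
  lvl1: tbl 0x35, slot 22 ⇒ 0x37007 (P1/RW1/US1/PS0)
  lvl2: tbl 0x37, slot 24 ⇒ 0x68002 (P0/RW1/US0/PS0)
  ⇒ fault: PAGE_NOT_PRESENT  — 3 lookups

Access #1 fault: NONE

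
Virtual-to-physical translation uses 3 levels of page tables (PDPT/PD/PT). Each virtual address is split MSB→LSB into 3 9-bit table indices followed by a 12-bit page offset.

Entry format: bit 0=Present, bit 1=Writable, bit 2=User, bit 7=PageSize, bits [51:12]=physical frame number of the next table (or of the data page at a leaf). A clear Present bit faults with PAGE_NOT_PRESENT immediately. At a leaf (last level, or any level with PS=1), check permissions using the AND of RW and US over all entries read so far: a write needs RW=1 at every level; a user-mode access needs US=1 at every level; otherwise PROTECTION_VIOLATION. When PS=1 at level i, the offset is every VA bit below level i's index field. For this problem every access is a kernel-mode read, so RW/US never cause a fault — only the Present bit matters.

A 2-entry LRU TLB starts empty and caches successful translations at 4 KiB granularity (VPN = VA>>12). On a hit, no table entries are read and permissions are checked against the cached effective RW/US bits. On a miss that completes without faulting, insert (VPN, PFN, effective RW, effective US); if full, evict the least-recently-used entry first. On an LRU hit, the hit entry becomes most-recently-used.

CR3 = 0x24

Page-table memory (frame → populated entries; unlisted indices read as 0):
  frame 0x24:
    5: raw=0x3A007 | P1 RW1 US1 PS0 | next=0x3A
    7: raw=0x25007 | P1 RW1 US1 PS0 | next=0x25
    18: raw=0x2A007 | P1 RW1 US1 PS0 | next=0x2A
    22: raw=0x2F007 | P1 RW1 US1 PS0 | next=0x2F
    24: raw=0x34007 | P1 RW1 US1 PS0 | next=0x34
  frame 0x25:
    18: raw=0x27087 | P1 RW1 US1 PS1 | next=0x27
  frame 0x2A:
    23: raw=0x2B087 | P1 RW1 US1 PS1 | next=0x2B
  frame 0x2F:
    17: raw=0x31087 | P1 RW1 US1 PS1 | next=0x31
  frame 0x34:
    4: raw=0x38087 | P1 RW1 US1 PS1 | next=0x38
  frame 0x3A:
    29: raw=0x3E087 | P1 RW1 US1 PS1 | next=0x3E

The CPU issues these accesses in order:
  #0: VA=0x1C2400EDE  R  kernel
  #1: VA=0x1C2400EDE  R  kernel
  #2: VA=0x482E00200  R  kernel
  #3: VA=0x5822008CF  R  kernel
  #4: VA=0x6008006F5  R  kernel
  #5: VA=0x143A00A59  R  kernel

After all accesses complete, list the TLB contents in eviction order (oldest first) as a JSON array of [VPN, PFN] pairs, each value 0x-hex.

Walk each access:
#0 VA=0x1C2400EDE (r,kernel):
  lvl0: tbl 0x24, slot 7 ⇒ 0x25007 (P1/RW1/US1/PS0)
  lvl1: tbl 0x25, slot 18 ⇒ 0x27087 (P1/RW1/US1/PS1)
  ✓ 0x27EDE (huge @L1)  — 2 lookups
#1 VA=0x1C2400EDE (r,kernel):
  TLB hit vpn=0x1C2400 → PA=0x27EDE
#2 VA=0x482E00200 (r,kernel):
  lvl0: tbl 0x24, slot 18 ⇒ 0x2A007 (P1/RW1/US1/PS0)
  lvl1: tbl 0x2A, slot 23 ⇒ 0x2B087 (P1/RW1/US1/PS1)
  ✓ 0x2B200 (huge @L1)  — 2 lookups
#3 VA=0x5822008CF (r,kernel):
  lvl0: tbl 0x24, slot 22 ⇒ 0x2F007 (P1/RW1/US1/PS0)
  lvl1: tbl 0x2F, slot 17 ⇒ 0x31087 (P1/RW1/US1/PS1)
  ✓ 0x318CF (huge @L1)  — 2 lookups
#4 VA=0x6008006F5 (r,kernel):
  lvl0: tbl 0x24, slot 24 ⇒ 0x34007 (P1/RW1/US1/PS0)
  lvl1: tbl 0x34, slot 4 ⇒ 0x38087 (P1/RW1/US1/PS1)
  ✓ 0x386F5 (huge @L1)  — 2 lookups
#5 VA=0x143A00A59 (r,kernel):
  lvl0: tbl 0x24, slot 5 ⇒ 0x3A007 (P1/RW1/US1/PS0)
  lvl1: tbl 0x3A, slot 29 ⇒ 0x3E087 (P1/RW1/US1/PS1)
  ✓ 0x3EA59 (huge @L1)  — 2 lookups

TLB: [["0x600800", "0x38"], ["0x143A00", "0x3E"]]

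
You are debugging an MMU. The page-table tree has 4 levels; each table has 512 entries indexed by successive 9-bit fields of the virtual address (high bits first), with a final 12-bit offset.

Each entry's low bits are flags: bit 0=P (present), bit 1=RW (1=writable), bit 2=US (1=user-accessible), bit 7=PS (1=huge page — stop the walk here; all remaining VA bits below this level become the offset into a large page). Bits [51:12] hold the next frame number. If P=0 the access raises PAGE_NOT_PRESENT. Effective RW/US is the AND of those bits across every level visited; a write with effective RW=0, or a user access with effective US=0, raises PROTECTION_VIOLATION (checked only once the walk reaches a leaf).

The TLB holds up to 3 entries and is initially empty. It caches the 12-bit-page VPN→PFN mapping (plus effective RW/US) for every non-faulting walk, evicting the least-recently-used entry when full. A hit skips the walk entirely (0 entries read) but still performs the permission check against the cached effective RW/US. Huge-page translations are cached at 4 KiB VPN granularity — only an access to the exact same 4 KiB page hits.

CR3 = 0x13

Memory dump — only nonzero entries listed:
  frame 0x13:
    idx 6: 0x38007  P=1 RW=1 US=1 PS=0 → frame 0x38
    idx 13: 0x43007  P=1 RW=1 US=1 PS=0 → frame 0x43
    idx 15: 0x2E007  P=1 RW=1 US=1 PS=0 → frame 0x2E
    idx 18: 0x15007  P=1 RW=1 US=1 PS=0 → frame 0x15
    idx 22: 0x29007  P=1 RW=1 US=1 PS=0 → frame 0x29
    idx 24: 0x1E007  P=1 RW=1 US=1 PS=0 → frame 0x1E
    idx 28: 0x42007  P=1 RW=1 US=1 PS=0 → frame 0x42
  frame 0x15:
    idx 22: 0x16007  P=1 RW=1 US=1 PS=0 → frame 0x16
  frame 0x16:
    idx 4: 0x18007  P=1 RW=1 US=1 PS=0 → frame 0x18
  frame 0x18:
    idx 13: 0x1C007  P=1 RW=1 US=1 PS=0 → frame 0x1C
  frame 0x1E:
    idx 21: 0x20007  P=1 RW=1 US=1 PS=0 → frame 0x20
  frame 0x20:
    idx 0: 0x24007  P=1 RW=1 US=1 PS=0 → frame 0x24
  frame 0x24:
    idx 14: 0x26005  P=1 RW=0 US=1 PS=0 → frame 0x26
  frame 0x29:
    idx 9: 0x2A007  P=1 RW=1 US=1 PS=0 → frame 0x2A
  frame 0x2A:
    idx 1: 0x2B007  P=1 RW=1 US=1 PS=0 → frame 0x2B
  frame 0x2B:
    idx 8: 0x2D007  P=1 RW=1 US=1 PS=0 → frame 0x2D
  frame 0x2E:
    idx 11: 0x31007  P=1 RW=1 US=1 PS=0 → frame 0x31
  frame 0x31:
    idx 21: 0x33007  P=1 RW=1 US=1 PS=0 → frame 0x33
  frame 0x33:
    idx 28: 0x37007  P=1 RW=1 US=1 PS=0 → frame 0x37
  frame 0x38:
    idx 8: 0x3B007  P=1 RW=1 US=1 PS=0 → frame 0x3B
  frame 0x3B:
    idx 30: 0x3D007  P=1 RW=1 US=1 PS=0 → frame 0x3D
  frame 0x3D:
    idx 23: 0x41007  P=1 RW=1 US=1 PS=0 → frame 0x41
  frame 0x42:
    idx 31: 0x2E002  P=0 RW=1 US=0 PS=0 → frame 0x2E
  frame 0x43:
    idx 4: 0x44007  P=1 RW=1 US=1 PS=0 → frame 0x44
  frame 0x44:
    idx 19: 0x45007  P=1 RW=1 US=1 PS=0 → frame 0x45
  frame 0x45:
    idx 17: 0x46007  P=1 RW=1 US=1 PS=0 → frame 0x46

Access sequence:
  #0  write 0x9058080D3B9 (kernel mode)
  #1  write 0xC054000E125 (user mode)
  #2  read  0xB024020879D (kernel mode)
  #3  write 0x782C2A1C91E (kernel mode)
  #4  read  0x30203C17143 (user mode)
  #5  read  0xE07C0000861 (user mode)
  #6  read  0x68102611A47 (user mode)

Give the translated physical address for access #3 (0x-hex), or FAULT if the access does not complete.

Trace:
#0 VA=0x9058080D3B9 (w,kernel):
  L0 @0x13[18] → 0x15007  P=1,RW=1,US=1,PS=0
  L1 @0x15[22] → 0x16007  P=1,RW=1,US=1,PS=0
  L2 @0x16[4] → 0x18007  P=1,RW=1,US=1,PS=0
  L3 @0x18[13] → 0x1C007  P=1,RW=1,US=1,PS=0
  → PA=0x1C3B9  (4 entries read)
#1 VA=0xC054000E125 (w,user):
  L0 @0x13[24] → 0x1E007  P=1,RW=1,US=1,PS=0
  L1 @0x1E[21] → 0x20007  P=1,RW=1,US=1,PS=0
  L2 @0x20[0] → 0x24007  P=1,RW=1,US=1,PS=0
  L3 @0x24[14] → 0x26005  P=1,RW=0,US=1,PS=0
  → PROTECTION_VIOLATION  (4 entries read)
#2 VA=0xB024020879D (r,kernel):
  L0 @0x13[22] → 0x29007  P=1,RW=1,US=1,PS=0
  L1 @0x29[9] → 0x2A007  P=1,RW=1,US=1,PS=0
  L2 @0x2A[1] → 0x2B007  P=1,RW=1,US=1,PS=0
  L3 @0x2B[8] → 0x2D007  P=1,RW=1,US=1,PS=0
  → PA=0x2D79D  (4 entries read)
#3 VA=0x782C2A1C91E (w,kernel):
  L0 @0x13[15] → 0x2E007  P=1,RW=1,US=1,PS=0
  L1 @0x2E[11] → 0x31007  P=1,RW=1,US=1,PS=0
  L2 @0x31[21] → 0x33007  P=1,RW=1,US=1,PS=0
  L3 @0x33[28] → 0x37007  P=1,RW=1,US=1,PS=0
  → PA=0x3791E  (4 entries read)
#4 VA=0x30203C17143 (r,user):
  L0 @0x13[6] → 0x38007  P=1,RW=1,US=1,PS=0
  L1 @0x38[8] → 0x3B007  P=1,RW=1,US=1,PS=0
  L2 @0x3B[30] → 0x3D007  P=1,RW=1,US=1,PS=0
  L3 @0x3D[23] → 0x41007  P=1,RW=1,US=1,PS=0
  → PA=0x41143  (4 entries read)
#5 VA=0xE07C0000861 (r,user):
  L0 @0x13[28] → 0x42007  P=1,RW=1,US=1,PS=0
  L1 @0x42[31] → 0x2E002  P=0,RW=1,US=0,PS=0
  → PAGE_NOT_PRESENT  (2 entries read)
#6 VA=0x68102611A47 (r,user):
  L0 @0x13[13] → 0x43007  P=1,RW=1,US=1,PS=0
  L1 @0x43[4] → 0x44007  P=1,RW=1,US=1,PS=0
  L2 @0x44[19] → 0x45007  P=1,RW=1,US=1,PS=0
  L3 @0x45[17] → 0x46007  P=1,RW=1,US=1,PS=0
  → PA=0x46A47  (4 entries read)

Access #3 PA: 0x3791E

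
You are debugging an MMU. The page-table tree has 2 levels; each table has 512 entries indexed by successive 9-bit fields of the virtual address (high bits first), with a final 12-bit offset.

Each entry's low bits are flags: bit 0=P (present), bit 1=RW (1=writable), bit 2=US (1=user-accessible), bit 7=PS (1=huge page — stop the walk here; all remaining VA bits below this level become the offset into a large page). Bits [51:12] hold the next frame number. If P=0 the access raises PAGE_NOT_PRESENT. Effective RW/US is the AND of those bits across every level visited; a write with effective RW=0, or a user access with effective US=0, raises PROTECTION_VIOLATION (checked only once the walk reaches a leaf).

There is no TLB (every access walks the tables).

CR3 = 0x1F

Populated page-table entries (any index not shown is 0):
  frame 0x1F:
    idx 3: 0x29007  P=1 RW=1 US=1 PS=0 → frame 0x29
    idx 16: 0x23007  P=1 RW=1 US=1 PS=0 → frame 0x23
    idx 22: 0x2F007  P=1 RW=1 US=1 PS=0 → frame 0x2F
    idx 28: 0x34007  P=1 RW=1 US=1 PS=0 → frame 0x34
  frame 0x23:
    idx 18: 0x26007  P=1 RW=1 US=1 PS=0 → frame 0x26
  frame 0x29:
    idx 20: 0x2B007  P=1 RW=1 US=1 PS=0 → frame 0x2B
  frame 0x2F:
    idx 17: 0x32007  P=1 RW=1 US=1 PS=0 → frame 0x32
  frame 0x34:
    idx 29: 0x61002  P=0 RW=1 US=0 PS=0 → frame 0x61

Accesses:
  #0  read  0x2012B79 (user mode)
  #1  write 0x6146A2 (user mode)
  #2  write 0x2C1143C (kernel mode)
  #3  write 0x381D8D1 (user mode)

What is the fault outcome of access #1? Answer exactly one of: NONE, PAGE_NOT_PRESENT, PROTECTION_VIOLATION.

Per-access translation:
#0 VA=0x2012B79 (r,user):
  [0] read 0x1F idx=16: raw=0x23007 flags P=1 W=1 U=1 S=0
  [1] read 0x23 idx=18: raw=0x26007 flags P=1 W=1 U=1 S=0
  ⇒ phys 0x26B79  [2 reads]
#1 VA=0x6146A2 (w,user):
  [0] read 0x1F idx=3: raw=0x29007 flags P=1 W=1 U=1 S=0
  [1] read 0x29 idx=20: raw=0x2B007 flags P=1 W=1 U=1 S=0
  ⇒ phys 0x2B6A2  [2 reads]
#2 VA=0x2C1143C (w,kernel):
  [0] read 0x1F idx=22: raw=0x2F007 flags P=1 W=1 U=1 S=0
  [1] read 0x2F idx=17: raw=0x32007 flags P=1 W=1 U=1 S=0
  ⇒ phys 0x3243C  [2 reads]
#3 VA=0x381D8D1 (w,user):
  [0] read 0x1F idx=28: raw=0x34007 flags P=1 W=1 U=1 S=0
  [1] read 0x34 idx=29: raw=0x61002 flags P=0 W=1 U=0 S=0
  ⇒ fault: PAGE_NOT_PRESENT  — 2 lookups

Access #1 fault: NONE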